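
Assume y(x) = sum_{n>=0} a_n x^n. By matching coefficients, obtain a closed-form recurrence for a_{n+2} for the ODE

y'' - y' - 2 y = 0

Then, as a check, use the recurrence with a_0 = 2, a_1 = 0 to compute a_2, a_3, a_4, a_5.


Substitute y = sum_n a_n x^n.
y''(x) has coefficient (n+2)(n+1) a_{n+2} at x^n;
-y'(x) has coefficient -(n+1) a_{n+1} at x^n;
-2 y(x) has coefficient -2 a_n at x^n.
Matching x^n: (n+2)(n+1) a_{n+2} - (n+1) a_{n+1} - 2 a_n = 0.
Thus a_{n+2} = [(n+1) a_{n+1} + 2 a_n] / ((n+1)(n+2)).

Check with a_0 = 2, a_1 = 0 (apply the recurrence for n = 0, 1, 2, 3): a_0 = 2, a_1 = 0, a_2 = 2, a_3 = 2/3, a_4 = 1/2, a_5 = 1/6.

a_(n+2) = [(n+1) a_(n+1) + 2 a_n] / ((n+1)(n+2)); check: a_0 = 2, a_1 = 0, a_2 = 2, a_3 = 2/3, a_4 = 1/2, a_5 = 1/6


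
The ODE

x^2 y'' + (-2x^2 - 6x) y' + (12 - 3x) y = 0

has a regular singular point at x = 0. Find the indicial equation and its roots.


Divide by x^2 to reach normal form y'' + P_1(x) y' + P_2(x) y = 0 with P_1(x) = -2 - 6/x and P_2(x) = -3/x + 12/x^2.
x = 0 is a singular point because the y'-coefficient -2 - 6/x has a pole at x = 0 and the y-coefficient -3/x + 12/x^2 has a pole at x = 0.
It is a regular singular point because x P_1(x) = p(x) = -2x - 6 and x^2 P_2(x) = q(x) = 12 - 3x are polynomials, hence analytic at x = 0.
p(0) = -6,  q(0) = 12.
Indicial equation: r(r-1) + p(0) r + q(0) = 0, i.e. r^2 + (p(0) - 1) r + q(0) = 0, i.e. r^2 - 7 r + 12 = 0.
Discriminant: (-7)^2 - 4(12) = 1, so r = (7 ± 1)/2.
Solving: r_1 = 4, r_2 = 3.

indicial: r^2 - 7 r + 12 = 0; roots r_1 = 4, r_2 = 3


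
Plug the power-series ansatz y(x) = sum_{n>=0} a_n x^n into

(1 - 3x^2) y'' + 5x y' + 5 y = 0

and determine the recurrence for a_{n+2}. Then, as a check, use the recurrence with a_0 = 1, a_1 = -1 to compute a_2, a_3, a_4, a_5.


Substitute y = sum_n a_n x^n.
(1 - 3 x^2) y'' contributes (n+2)(n+1) a_{n+2} - 3 n(n-1) a_n at x^n.
5 x y'(x) contributes 5 n a_n at x^n.
5 y(x) contributes 5 a_n at x^n.
Matching x^n: (n+2)(n+1) a_{n+2} + (-3 n(n-1) + 5 n + 5) a_n = 0.
Thus a_{n+2} = (3 n(n-1) - 5 n - 5) / ((n+1)(n+2)) * a_n.

Check with a_0 = 1, a_1 = -1 (apply the recurrence for n = 0, 1, 2, 3): a_0 = 1, a_1 = -1, a_2 = -5/2, a_3 = 5/3, a_4 = 15/8, a_5 = -1/6.

a_(n+2) = (3 n(n-1) - 5 n - 5) / ((n+1)(n+2)) * a_n; check: a_0 = 1, a_1 = -1, a_2 = -5/2, a_3 = 5/3, a_4 = 15/8, a_5 = -1/6


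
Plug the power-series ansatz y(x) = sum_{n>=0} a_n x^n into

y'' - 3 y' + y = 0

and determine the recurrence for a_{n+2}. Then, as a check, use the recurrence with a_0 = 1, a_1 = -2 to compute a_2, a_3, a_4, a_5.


Substitute y = sum_n a_n x^n.
y''(x) has coefficient (n+2)(n+1) a_{n+2} at x^n;
-3 y'(x) has coefficient -3 (n+1) a_{n+1} at x^n;
y(x) has coefficient 1 a_n at x^n.
Matching x^n: (n+2)(n+1) a_{n+2} - 3 (n+1) a_{n+1} + 1 a_n = 0.
Thus a_{n+2} = [3 (n+1) a_{n+1} - 1 a_n] / ((n+1)(n+2)).

Check with a_0 = 1, a_1 = -2 (apply the recurrence for n = 0, 1, 2, 3): a_0 = 1, a_1 = -2, a_2 = -7/2, a_3 = -19/6, a_4 = -25/12, a_5 = -131/120.

a_(n+2) = [3 (n+1) a_(n+1) - 1 a_n] / ((n+1)(n+2)); check: a_0 = 1, a_1 = -2, a_2 = -7/2, a_3 = -19/6, a_4 = -25/12, a_5 = -131/120


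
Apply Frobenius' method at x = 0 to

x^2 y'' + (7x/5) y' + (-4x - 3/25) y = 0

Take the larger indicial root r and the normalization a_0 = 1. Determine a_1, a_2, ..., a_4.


Write in Frobenius form y'' + (p(x)/x) y' + (q(x)/x^2) y = 0:
  p(x) = 7/5,  q(x) = -4x - 3/25.
Indicial equation: r(r-1) + (7/5) r + (-3/25) = 0 -> roots r_1 = 1/5, r_2 = -3/5.
Take r = r_1 = 1/5. Let y(x) = x^r sum_{n>=0} a_n x^n with a_0 = 1.
Substitute y = x^r sum a_n x^n and match x^{r+n}. The recurrence is
  D(n) a_n - 4 a_{n-1} = 0,  where D(n) = (r+n)(r+n-1) + (7/5)(r+n) + (-3/25).
  a_n = 4 / D(n) * a_{n-1}.
Since the indicial polynomial factors as (r - r_1)(r - r_2), D(n) = (r_1 + n - r_1)(r_1 + n - r_2) = n(n + 4/5).
Evaluating step by step (a_0 = 1):
  n = 1: D(1) = 1(1 + 4/5) = 9/5; numerator = 4(1) = 4; a_1 = (4)/(9/5) = 20/9
  n = 2: D(2) = 2(2 + 4/5) = 28/5; numerator = 4(20/9) = 80/9; a_2 = (80/9)/(28/5) = 100/63
  n = 3: D(3) = 3(3 + 4/5) = 57/5; numerator = 4(100/63) = 400/63; a_3 = (400/63)/(57/5) = 2000/3591
  n = 4: D(4) = 4(4 + 4/5) = 96/5; numerator = 4(2000/3591) = 8000/3591; a_4 = (8000/3591)/(96/5) = 1250/10773

r = 1/5; a_0 = 1; a_1 = 20/9; a_2 = 100/63; a_3 = 2000/3591; a_4 = 1250/10773


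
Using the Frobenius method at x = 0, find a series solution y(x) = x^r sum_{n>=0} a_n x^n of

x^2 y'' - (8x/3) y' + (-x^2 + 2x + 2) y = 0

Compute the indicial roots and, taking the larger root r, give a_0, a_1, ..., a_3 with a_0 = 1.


Write in Frobenius form y'' + (p(x)/x) y' + (q(x)/x^2) y = 0:
  p(x) = -8/3,  q(x) = -x^2 + 2x + 2.
Indicial equation: r(r-1) + (-8/3) r + (2) = 0 -> roots r_1 = 3, r_2 = 2/3.
Take r = r_1 = 3. Let y(x) = x^r sum_{n>=0} a_n x^n with a_0 = 1.
Substitute y = x^r sum a_n x^n and match x^{r+n}. The recurrence is
  D(n) a_n + 2 a_{n-1} - 1 a_{n-2} = 0,  where D(n) = (r+n)(r+n-1) + (-8/3)(r+n) + (2).
  a_n = [-2 a_{n-1} + 1 a_{n-2}] / D(n).
Since the indicial polynomial factors as (r - r_1)(r - r_2), D(n) = (r_1 + n - r_1)(r_1 + n - r_2) = n(n + 7/3).
Evaluating step by step (a_0 = 1):
  n = 1: D(1) = 1(1 + 7/3) = 10/3; numerator = -2(1) = -2; a_1 = (-2)/(10/3) = -3/5
  n = 2: D(2) = 2(2 + 7/3) = 26/3; numerator = -2(-3/5) + 1(1) = 11/5; a_2 = (11/5)/(26/3) = 33/130
  n = 3: D(3) = 3(3 + 7/3) = 16; numerator = -2(33/130) + 1(-3/5) = -72/65; a_3 = (-72/65)/(16) = -9/130

r = 3; a_0 = 1; a_1 = -3/5; a_2 = 33/130; a_3 = -9/130


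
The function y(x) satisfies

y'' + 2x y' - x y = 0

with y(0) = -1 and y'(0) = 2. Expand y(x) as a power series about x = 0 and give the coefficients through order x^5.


Ansatz: y(x) = sum_{n>=0} a_n x^n, so y'(x) = sum_{n>=1} n a_n x^(n-1) and y''(x) = sum_{n>=2} n(n-1) a_n x^(n-2).
Substitute into P(x) y'' + Q(x) y' + R(x) y = 0 with P(x) = 1, Q(x) = 2x, R(x) = -x, and match powers of x.
Initial conditions: a_0 = -1, a_1 = 2.
Setting the coefficient of each power of x to zero and solving order by order (substituting the coefficients already found):
  x^0: 2 a_2 = 0  ->  a_2 = 0
  x^1: 6 a_3 + 2 a_1 - a_0 = 0  ->  6 a_3 = -2 a_1 + a_0 = -5  ->  a_3 = -5/6
  x^2: 12 a_4 + 4 a_2 - a_1 = 0  ->  12 a_4 = -4 a_2 + a_1 = 2  ->  a_4 = 1/6
  x^3: 20 a_5 + 6 a_3 - a_2 = 0  ->  20 a_5 = -6 a_3 + a_2 = 5  ->  a_5 = 1/4
Truncated series: y(x) = -1 + 2 x - (5/6) x^3 + (1/6) x^4 + (1/4) x^5 + O(x^6).

a_0 = -1; a_1 = 2; a_2 = 0; a_3 = -5/6; a_4 = 1/6; a_5 = 1/4


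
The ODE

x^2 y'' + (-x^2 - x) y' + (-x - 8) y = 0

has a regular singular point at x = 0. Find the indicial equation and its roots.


Divide by x^2 to reach normal form y'' + P_1(x) y' + P_2(x) y = 0 with P_1(x) = -1 - 1/x and P_2(x) = -1/x - 8/x^2.
x = 0 is a singular point because the y'-coefficient -1 - 1/x has a pole at x = 0 and the y-coefficient -1/x - 8/x^2 has a pole at x = 0.
It is a regular singular point because x P_1(x) = p(x) = -x - 1 and x^2 P_2(x) = q(x) = -x - 8 are polynomials, hence analytic at x = 0.
p(0) = -1,  q(0) = -8.
Indicial equation: r(r-1) + p(0) r + q(0) = 0, i.e. r^2 + (p(0) - 1) r + q(0) = 0, i.e. r^2 - 2 r - 8 = 0.
Discriminant: (-2)^2 - 4(-8) = 36, so r = (2 ± 6)/2.
Solving: r_1 = 4, r_2 = -2.

indicial: r^2 - 2 r - 8 = 0; roots r_1 = 4, r_2 = -2


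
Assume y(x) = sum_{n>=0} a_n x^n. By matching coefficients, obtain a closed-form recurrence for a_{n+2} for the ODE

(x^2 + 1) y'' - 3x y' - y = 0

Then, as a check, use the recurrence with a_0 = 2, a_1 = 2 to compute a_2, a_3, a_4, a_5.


Substitute y = sum_n a_n x^n.
(1 + 1 x^2) y'' contributes (n+2)(n+1) a_{n+2} + n(n-1) a_n at x^n.
-3 x y'(x) contributes -3 n a_n at x^n.
-y(x) contributes -1 a_n at x^n.
Matching x^n: (n+2)(n+1) a_{n+2} + (n(n-1) - 3 n - 1) a_n = 0.
Thus a_{n+2} = (-n(n-1) + 3 n + 1) / ((n+1)(n+2)) * a_n.

Check with a_0 = 2, a_1 = 2 (apply the recurrence for n = 0, 1, 2, 3): a_0 = 2, a_1 = 2, a_2 = 1, a_3 = 4/3, a_4 = 5/12, a_5 = 4/15.

a_(n+2) = (-n(n-1) + 3 n + 1) / ((n+1)(n+2)) * a_n; check: a_0 = 2, a_1 = 2, a_2 = 1, a_3 = 4/3, a_4 = 5/12, a_5 = 4/15


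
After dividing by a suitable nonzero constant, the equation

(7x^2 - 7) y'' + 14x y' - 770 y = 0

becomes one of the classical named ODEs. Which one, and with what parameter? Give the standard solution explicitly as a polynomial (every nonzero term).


All three coefficients share the factor -7; dividing through by -7 gives  (1 - x^2) y'' - 2x y' + 110 y = 0.
This matches the Legendre equation (1 - x^2) y'' - 2x y' + n(n+1) y = 0 (note the -2x y' term) with n(n+1) = 110, so n = 10; the polynomial solution is P_10(x).
With y = sum_k a_k x^k, matching x^k gives (k+2)(k+1) a_{k+2} = [k(k+1) - n(n+1)] a_k = (k - 10)(k + 11) a_k. The right side vanishes at k = 10, so the series with the parity of 10 terminates at degree 10.
Standard normalization (P_n(1) = 1): leading coefficient (2n)!/(2^n (n!)^2) = 2432902008176640000/(1024*13168189440000) = 46189/256, so a_10 = 46189/256. Work downward with a_k = (k+1)(k+2) a_{k+2} / ((k - 10)(k + 11)):
  a_8 = (9)(10)(46189/256) / ((8 - 10)(8 + 11)) = (2078505/128)/(-38) = -109395/256
  a_6 = (7)(8)(-109395/256) / ((6 - 10)(6 + 11)) = (-765765/32)/(-68) = 45045/128
  a_4 = (5)(6)(45045/128) / ((4 - 10)(4 + 11)) = (675675/64)/(-90) = -15015/128
  a_2 = (3)(4)(-15015/128) / ((2 - 10)(2 + 11)) = (-45045/32)/(-104) = 3465/256
  a_0 = (1)(2)(3465/256) / ((0 - 10)(0 + 11)) = (3465/128)/(-110) = -63/256
Hence P_10(x) = 46189 x^10/256 - 109395 x^8/256 + 45045 x^6/128 - 15015 x^4/128 + 3465 x^2/256 - 63/256.

P_10(x); series = 46189 x^10/256 - 109395 x^8/256 + 45045 x^6/128 - 15015 x^4/128 + 3465 x^2/256 - 63/256


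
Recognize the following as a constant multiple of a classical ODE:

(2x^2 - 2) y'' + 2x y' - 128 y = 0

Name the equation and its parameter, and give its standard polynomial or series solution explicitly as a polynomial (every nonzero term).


All three coefficients share the factor -2; dividing through by -2 gives  (1 - x^2) y'' - x y' + 64 y = 0.
This matches the Chebyshev equation (1 - x^2) y'' - x y' + n^2 y = 0 (note the -x y' term, not -2x y') with n^2 = 64, so n = 8; the polynomial solution is T_8(x).
With y = sum_k a_k x^k, matching x^k gives (k+2)(k+1) a_{k+2} = (k^2 - n^2) a_k = (k - 8)(k + 8) a_k. The right side vanishes at k = 8, so the series with the parity of 8 terminates at degree 8.
Standard normalization: leading coefficient of T_n is 2^(n-1), so a_8 = 2^7 = 128. Work downward with a_k = (k+1)(k+2) a_{k+2} / ((k - 8)(k + 8)):
  a_6 = (7)(8)(128) / ((6 - 8)(6 + 8)) = 7168/(-28) = -256
  a_4 = (5)(6)(-256) / ((4 - 8)(4 + 8)) = -7680/(-48) = 160
  a_2 = (3)(4)(160) / ((2 - 8)(2 + 8)) = 1920/(-60) = -32
  a_0 = (1)(2)(-32) / ((0 - 8)(0 + 8)) = -64/(-64) = 1
Hence T_8(x) = 128 x^8 - 256 x^6 + 160 x^4 - 32 x^2 + 1.

T_8(x); series = 128 x^8 - 256 x^6 + 160 x^4 - 32 x^2 + 1


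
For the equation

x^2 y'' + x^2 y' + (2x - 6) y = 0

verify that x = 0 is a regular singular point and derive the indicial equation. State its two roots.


Divide by x^2 to reach normal form y'' + P_1(x) y' + P_2(x) y = 0 with P_1(x) = 1 and P_2(x) = 2/x - 6/x^2.
x = 0 is a singular point because the y-coefficient 2/x - 6/x^2 has a pole at x = 0.
It is a regular singular point because x P_1(x) = p(x) = x and x^2 P_2(x) = q(x) = 2x - 6 are polynomials, hence analytic at x = 0.
p(0) = 0,  q(0) = -6.
Indicial equation: r(r-1) + p(0) r + q(0) = 0, i.e. r^2 + (p(0) - 1) r + q(0) = 0, i.e. r^2 - 1 r - 6 = 0.
Discriminant: (-1)^2 - 4(-6) = 25, so r = (1 ± 5)/2.
Solving: r_1 = 3, r_2 = -2.

indicial: r^2 - 1 r - 6 = 0; roots r_1 = 3, r_2 = -2


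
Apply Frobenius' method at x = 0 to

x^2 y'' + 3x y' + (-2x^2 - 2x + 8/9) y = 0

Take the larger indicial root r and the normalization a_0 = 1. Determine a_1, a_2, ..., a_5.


Write in Frobenius form y'' + (p(x)/x) y' + (q(x)/x^2) y = 0:
  p(x) = 3,  q(x) = -2x^2 - 2x + 8/9.
Indicial equation: r(r-1) + (3) r + (8/9) = 0 -> roots r_1 = -2/3, r_2 = -4/3.
Take r = r_1 = -2/3. Let y(x) = x^r sum_{n>=0} a_n x^n with a_0 = 1.
Substitute y = x^r sum a_n x^n and match x^{r+n}. The recurrence is
  D(n) a_n - 2 a_{n-1} - 2 a_{n-2} = 0,  where D(n) = (r+n)(r+n-1) + (3)(r+n) + (8/9).
  a_n = [2 a_{n-1} + 2 a_{n-2}] / D(n).
Since the indicial polynomial factors as (r - r_1)(r - r_2), D(n) = (r_1 + n - r_1)(r_1 + n - r_2) = n(n + 2/3).
Evaluating step by step (a_0 = 1):
  n = 1: D(1) = 1(1 + 2/3) = 5/3; numerator = 2(1) = 2; a_1 = (2)/(5/3) = 6/5
  n = 2: D(2) = 2(2 + 2/3) = 16/3; numerator = 2(6/5) + 2(1) = 22/5; a_2 = (22/5)/(16/3) = 33/40
  n = 3: D(3) = 3(3 + 2/3) = 11; numerator = 2(33/40) + 2(6/5) = 81/20; a_3 = (81/20)/(11) = 81/220
  n = 4: D(4) = 4(4 + 2/3) = 56/3; numerator = 2(81/220) + 2(33/40) = 105/44; a_4 = (105/44)/(56/3) = 45/352
  n = 5: D(5) = 5(5 + 2/3) = 85/3; numerator = 2(45/352) + 2(81/220) = 873/880; a_5 = (873/880)/(85/3) = 2619/74800

r = -2/3; a_0 = 1; a_1 = 6/5; a_2 = 33/40; a_3 = 81/220; a_4 = 45/352; a_5 = 2619/74800


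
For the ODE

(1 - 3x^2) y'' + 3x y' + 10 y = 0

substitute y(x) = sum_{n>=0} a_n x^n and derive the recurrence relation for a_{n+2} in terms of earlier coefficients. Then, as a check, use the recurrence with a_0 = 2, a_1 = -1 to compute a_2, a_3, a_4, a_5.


Substitute y = sum_n a_n x^n.
(1 - 3 x^2) y'' contributes (n+2)(n+1) a_{n+2} - 3 n(n-1) a_n at x^n.
3 x y'(x) contributes 3 n a_n at x^n.
10 y(x) contributes 10 a_n at x^n.
Matching x^n: (n+2)(n+1) a_{n+2} + (-3 n(n-1) + 3 n + 10) a_n = 0.
Thus a_{n+2} = (3 n(n-1) - 3 n - 10) / ((n+1)(n+2)) * a_n.

Check with a_0 = 2, a_1 = -1 (apply the recurrence for n = 0, 1, 2, 3): a_0 = 2, a_1 = -1, a_2 = -10, a_3 = 13/6, a_4 = 25/3, a_5 = -13/120.

a_(n+2) = (3 n(n-1) - 3 n - 10) / ((n+1)(n+2)) * a_n; check: a_0 = 2, a_1 = -1, a_2 = -10, a_3 = 13/6, a_4 = 25/3, a_5 = -13/120


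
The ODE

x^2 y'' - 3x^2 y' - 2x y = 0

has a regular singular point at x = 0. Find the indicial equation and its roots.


Divide by x^2 to reach normal form y'' + P_1(x) y' + P_2(x) y = 0 with P_1(x) = -3 and P_2(x) = -2/x.
x = 0 is a singular point because the y-coefficient -2/x has a pole at x = 0.
It is a regular singular point because x P_1(x) = p(x) = -3x and x^2 P_2(x) = q(x) = -2x are polynomials, hence analytic at x = 0.
p(0) = 0,  q(0) = 0.
Indicial equation: r(r-1) + p(0) r + q(0) = 0, i.e. r^2 + (p(0) - 1) r + q(0) = 0, i.e. r^2 - 1 r = 0.
Discriminant: (-1)^2 - 4(0) = 1, so r = (1 ± 1)/2.
Solving: r_1 = 1, r_2 = 0.

indicial: r^2 - 1 r = 0; roots r_1 = 1, r_2 = 0


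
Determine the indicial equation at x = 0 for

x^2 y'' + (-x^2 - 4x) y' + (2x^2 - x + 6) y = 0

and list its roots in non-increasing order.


Divide by x^2 to reach normal form y'' + P_1(x) y' + P_2(x) y = 0 with P_1(x) = -1 - 4/x and P_2(x) = 2 - 1/x + 6/x^2.
x = 0 is a singular point because the y'-coefficient -1 - 4/x has a pole at x = 0 and the y-coefficient 2 - 1/x + 6/x^2 has a pole at x = 0.
It is a regular singular point because x P_1(x) = p(x) = -x - 4 and x^2 P_2(x) = q(x) = 2x^2 - x + 6 are polynomials, hence analytic at x = 0.
p(0) = -4,  q(0) = 6.
Indicial equation: r(r-1) + p(0) r + q(0) = 0, i.e. r^2 + (p(0) - 1) r + q(0) = 0, i.e. r^2 - 5 r + 6 = 0.
Discriminant: (-5)^2 - 4(6) = 1, so r = (5 ± 1)/2.
Solving: r_1 = 3, r_2 = 2.

indicial: r^2 - 5 r + 6 = 0; roots r_1 = 3, r_2 = 2


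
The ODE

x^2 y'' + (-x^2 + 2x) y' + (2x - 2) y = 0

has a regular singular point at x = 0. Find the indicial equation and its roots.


Divide by x^2 to reach normal form y'' + P_1(x) y' + P_2(x) y = 0 with P_1(x) = -1 + 2/x and P_2(x) = 2/x - 2/x^2.
x = 0 is a singular point because the y'-coefficient -1 + 2/x has a pole at x = 0 and the y-coefficient 2/x - 2/x^2 has a pole at x = 0.
It is a regular singular point because x P_1(x) = p(x) = 2 - x and x^2 P_2(x) = q(x) = 2x - 2 are polynomials, hence analytic at x = 0.
p(0) = 2,  q(0) = -2.
Indicial equation: r(r-1) + p(0) r + q(0) = 0, i.e. r^2 + (p(0) - 1) r + q(0) = 0, i.e. r^2 + 1 r - 2 = 0.
Discriminant: (1)^2 - 4(-2) = 9, so r = (-1 ± 3)/2.
Solving: r_1 = 1, r_2 = -2.

indicial: r^2 + 1 r - 2 = 0; roots r_1 = 1, r_2 = -2


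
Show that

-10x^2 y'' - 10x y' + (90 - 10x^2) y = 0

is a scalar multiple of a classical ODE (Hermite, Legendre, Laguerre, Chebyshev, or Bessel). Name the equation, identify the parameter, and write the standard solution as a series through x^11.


All three coefficients share the factor -10; dividing through by -10 gives  x^2 y'' + x y' + (x^2 - 9) y = 0.
This matches the Bessel equation x^2 y'' + x y' + (x^2 - nu^2) y = 0 with nu^2 = 9, so nu = 3; the solution bounded at x = 0 is J_3(x).
Frobenius at x = 0: indicial roots ±nu; for r = nu the recurrence k(k + 2nu) c_k = -c_{k-2} gives the standard series J_nu(x) = sum_{k>=0} (-1)^k / (k! (k+nu)!) (x/2)^(2k+nu). Evaluate the first 5 terms:
  k = 0: (-1)^0 / (0! * 3! * 2^3) x^3 = 1/(1*6*8) x^3 = (1/48) x^3
  k = 1: (-1)^1 / (1! * 4! * 2^5) x^5 = -1/(1*24*32) x^5 = (-1/768) x^5
  k = 2: (-1)^2 / (2! * 5! * 2^7) x^7 = 1/(2*120*128) x^7 = (1/30720) x^7
  k = 3: (-1)^3 / (3! * 6! * 2^9) x^9 = -1/(6*720*512) x^9 = (-1/2211840) x^9
  k = 4: (-1)^4 / (4! * 7! * 2^11) x^11 = 1/(24*5040*2048) x^11 = (1/247726080) x^11
Hence J_3(x) = x^11/247726080 - x^9/2211840 + x^7/30720 - x^5/768 + x^3/48 + ....

J_3(x); series = x^11/247726080 - x^9/2211840 + x^7/30720 - x^5/768 + x^3/48


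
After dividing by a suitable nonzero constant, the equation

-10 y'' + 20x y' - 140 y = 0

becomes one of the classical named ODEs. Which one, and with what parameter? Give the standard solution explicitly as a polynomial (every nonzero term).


All three coefficients share the factor -10; dividing through by -10 gives  y'' - 2x y' + 14 y = 0.
This matches the Hermite equation y'' - 2x y' + 2n y = 0 with 2n = 14, so n = 7; the polynomial solution is H_7(x).
With y = sum_k a_k x^k, matching x^k gives (k+2)(k+1) a_{k+2} = 2(k - n) a_k = 2(k - 7) a_k. The right side vanishes at k = 7, so the series with the parity of 7 terminates at degree 7.
Standard normalization: leading coefficient of H_n is 2^n, so a_7 = 2^7 = 128. Work downward with a_k = (k+1)(k+2) a_{k+2} / (2(k - n)):
  a_5 = (6)(7)(128) / (2(5 - 7)) = 5376/(-4) = -1344
  a_3 = (4)(5)(-1344) / (2(3 - 7)) = -26880/(-8) = 3360
  a_1 = (2)(3)(3360) / (2(1 - 7)) = 20160/(-12) = -1680
Hence H_7(x) = 128 x^7 - 1344 x^5 + 3360 x^3 - 1680 x.

H_7(x); series = 128 x^7 - 1344 x^5 + 3360 x^3 - 1680 x


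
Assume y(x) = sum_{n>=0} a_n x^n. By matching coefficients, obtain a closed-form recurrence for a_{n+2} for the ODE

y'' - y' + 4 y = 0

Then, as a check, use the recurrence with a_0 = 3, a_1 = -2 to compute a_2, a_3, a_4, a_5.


Substitute y = sum_n a_n x^n.
y''(x) has coefficient (n+2)(n+1) a_{n+2} at x^n;
-y'(x) has coefficient -(n+1) a_{n+1} at x^n;
4 y(x) has coefficient 4 a_n at x^n.
Matching x^n: (n+2)(n+1) a_{n+2} - (n+1) a_{n+1} + 4 a_n = 0.
Thus a_{n+2} = [(n+1) a_{n+1} - 4 a_n] / ((n+1)(n+2)).

Check with a_0 = 3, a_1 = -2 (apply the recurrence for n = 0, 1, 2, 3): a_0 = 3, a_1 = -2, a_2 = -7, a_3 = -1, a_4 = 25/12, a_5 = 37/60.

a_(n+2) = [(n+1) a_(n+1) - 4 a_n] / ((n+1)(n+2)); check: a_0 = 3, a_1 = -2, a_2 = -7, a_3 = -1, a_4 = 25/12, a_5 = 37/60


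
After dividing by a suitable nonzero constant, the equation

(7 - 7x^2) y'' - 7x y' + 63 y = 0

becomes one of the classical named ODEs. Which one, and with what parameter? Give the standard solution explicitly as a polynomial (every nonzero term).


All three coefficients share the factor 7; dividing through by 7 gives  (1 - x^2) y'' - x y' + 9 y = 0.
This matches the Chebyshev equation (1 - x^2) y'' - x y' + n^2 y = 0 (note the -x y' term, not -2x y') with n^2 = 9, so n = 3; the polynomial solution is T_3(x).
With y = sum_k a_k x^k, matching x^k gives (k+2)(k+1) a_{k+2} = (k^2 - n^2) a_k = (k - 3)(k + 3) a_k. The right side vanishes at k = 3, so the series with the parity of 3 terminates at degree 3.
Standard normalization: leading coefficient of T_n is 2^(n-1), so a_3 = 2^2 = 4. Work downward with a_k = (k+1)(k+2) a_{k+2} / ((k - 3)(k + 3)):
  a_1 = (2)(3)(4) / ((1 - 3)(1 + 3)) = 24/(-8) = -3
Hence T_3(x) = 4 x^3 - 3 x.

T_3(x); series = 4 x^3 - 3 x


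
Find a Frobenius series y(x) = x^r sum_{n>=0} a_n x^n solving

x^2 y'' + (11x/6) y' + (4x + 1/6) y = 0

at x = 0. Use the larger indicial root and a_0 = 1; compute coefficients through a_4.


Write in Frobenius form y'' + (p(x)/x) y' + (q(x)/x^2) y = 0:
  p(x) = 11/6,  q(x) = 4x + 1/6.
Indicial equation: r(r-1) + (11/6) r + (1/6) = 0 -> roots r_1 = -1/3, r_2 = -1/2.
Take r = r_1 = -1/3. Let y(x) = x^r sum_{n>=0} a_n x^n with a_0 = 1.
Substitute y = x^r sum a_n x^n and match x^{r+n}. The recurrence is
  D(n) a_n + 4 a_{n-1} = 0,  where D(n) = (r+n)(r+n-1) + (11/6)(r+n) + (1/6).
  a_n = -4 / D(n) * a_{n-1}.
Since the indicial polynomial factors as (r - r_1)(r - r_2), D(n) = (r_1 + n - r_1)(r_1 + n - r_2) = n(n + 1/6).
Evaluating step by step (a_0 = 1):
  n = 1: D(1) = 1(1 + 1/6) = 7/6; numerator = -4(1) = -4; a_1 = (-4)/(7/6) = -24/7
  n = 2: D(2) = 2(2 + 1/6) = 13/3; numerator = -4(-24/7) = 96/7; a_2 = (96/7)/(13/3) = 288/91
  n = 3: D(3) = 3(3 + 1/6) = 19/2; numerator = -4(288/91) = -1152/91; a_3 = (-1152/91)/(19/2) = -2304/1729
  n = 4: D(4) = 4(4 + 1/6) = 50/3; numerator = -4(-2304/1729) = 9216/1729; a_4 = (9216/1729)/(50/3) = 13824/43225

r = -1/3; a_0 = 1; a_1 = -24/7; a_2 = 288/91; a_3 = -2304/1729; a_4 = 13824/43225


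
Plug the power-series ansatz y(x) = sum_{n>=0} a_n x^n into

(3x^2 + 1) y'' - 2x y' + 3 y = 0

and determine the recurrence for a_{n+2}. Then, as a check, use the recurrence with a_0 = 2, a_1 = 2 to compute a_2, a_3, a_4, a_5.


Substitute y = sum_n a_n x^n.
(1 + 3 x^2) y'' contributes (n+2)(n+1) a_{n+2} + 3 n(n-1) a_n at x^n.
-2 x y'(x) contributes -2 n a_n at x^n.
3 y(x) contributes 3 a_n at x^n.
Matching x^n: (n+2)(n+1) a_{n+2} + (3 n(n-1) - 2 n + 3) a_n = 0.
Thus a_{n+2} = (-3 n(n-1) + 2 n - 3) / ((n+1)(n+2)) * a_n.

Check with a_0 = 2, a_1 = 2 (apply the recurrence for n = 0, 1, 2, 3): a_0 = 2, a_1 = 2, a_2 = -3, a_3 = -1/3, a_4 = 5/4, a_5 = 1/4.

a_(n+2) = (-3 n(n-1) + 2 n - 3) / ((n+1)(n+2)) * a_n; check: a_0 = 2, a_1 = 2, a_2 = -3, a_3 = -1/3, a_4 = 5/4, a_5 = 1/4


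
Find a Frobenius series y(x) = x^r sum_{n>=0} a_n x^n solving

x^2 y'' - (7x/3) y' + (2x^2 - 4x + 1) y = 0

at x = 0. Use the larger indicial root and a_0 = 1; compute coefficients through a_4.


Write in Frobenius form y'' + (p(x)/x) y' + (q(x)/x^2) y = 0:
  p(x) = -7/3,  q(x) = 2x^2 - 4x + 1.
Indicial equation: r(r-1) + (-7/3) r + (1) = 0 -> roots r_1 = 3, r_2 = 1/3.
Take r = r_1 = 3. Let y(x) = x^r sum_{n>=0} a_n x^n with a_0 = 1.
Substitute y = x^r sum a_n x^n and match x^{r+n}. The recurrence is
  D(n) a_n - 4 a_{n-1} + 2 a_{n-2} = 0,  where D(n) = (r+n)(r+n-1) + (-7/3)(r+n) + (1).
  a_n = [4 a_{n-1} - 2 a_{n-2}] / D(n).
Since the indicial polynomial factors as (r - r_1)(r - r_2), D(n) = (r_1 + n - r_1)(r_1 + n - r_2) = n(n + 8/3).
Evaluating step by step (a_0 = 1):
  n = 1: D(1) = 1(1 + 8/3) = 11/3; numerator = 4(1) = 4; a_1 = (4)/(11/3) = 12/11
  n = 2: D(2) = 2(2 + 8/3) = 28/3; numerator = 4(12/11) - 2(1) = 26/11; a_2 = (26/11)/(28/3) = 39/154
  n = 3: D(3) = 3(3 + 8/3) = 17; numerator = 4(39/154) - 2(12/11) = -90/77; a_3 = (-90/77)/(17) = -90/1309
  n = 4: D(4) = 4(4 + 8/3) = 80/3; numerator = 4(-90/1309) - 2(39/154) = -93/119; a_4 = (-93/119)/(80/3) = -279/9520

r = 3; a_0 = 1; a_1 = 12/11; a_2 = 39/154; a_3 = -90/1309; a_4 = -279/9520


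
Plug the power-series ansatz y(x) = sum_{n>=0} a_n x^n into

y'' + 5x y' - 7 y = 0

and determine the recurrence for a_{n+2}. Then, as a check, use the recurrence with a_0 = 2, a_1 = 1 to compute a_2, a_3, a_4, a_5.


Substitute y = sum_n a_n x^n.
y''(x) has coefficient (n+2)(n+1) a_{n+2} at x^n;
5 x y'(x) has coefficient 5 n a_n at x^n (shift);
-7 y(x) has coefficient -7 a_n at x^n.
Matching x^n: (n+2)(n+1) a_{n+2} + (5n - 7) a_n = 0.
Thus a_{n+2} = (-5n + 7) / ((n+1)(n+2)) * a_n.

Check with a_0 = 2, a_1 = 1 (apply the recurrence for n = 0, 1, 2, 3): a_0 = 2, a_1 = 1, a_2 = 7, a_3 = 1/3, a_4 = -7/4, a_5 = -2/15.

a_(n+2) = (-5n + 7) / ((n+1)(n+2)) * a_n; check: a_0 = 2, a_1 = 1, a_2 = 7, a_3 = 1/3, a_4 = -7/4, a_5 = -2/15


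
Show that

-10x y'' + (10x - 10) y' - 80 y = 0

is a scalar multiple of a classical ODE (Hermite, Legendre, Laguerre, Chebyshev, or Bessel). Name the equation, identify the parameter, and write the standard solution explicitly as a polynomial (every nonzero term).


All three coefficients share the factor -10; dividing through by -10 gives  x y'' + (1 - x) y' + 8 y = 0.
This matches the Laguerre equation x y'' + (1 - x) y' + n y = 0 with n = 8; the polynomial solution is L_8(x).
With y = sum_k a_k x^k, matching x^k gives (k+1)k a_{k+1} + (k+1) a_{k+1} - k a_k + n a_k = 0, i.e. (k+1)^2 a_{k+1} = (k - n) a_k = (k - 8) a_k. The right side vanishes at k = 8, so the series terminates at degree 8.
Standard normalization L_n(0) = 1 gives a_0 = 1. Work upward with a_{k+1} = (k - 8) a_k / (k+1)^2:
  a_1 = (0 - 8)(1) / 1^2 = -8/1 = -8
  a_2 = (1 - 8)(-8) / 2^2 = 56/4 = 14
  a_3 = (2 - 8)(14) / 3^2 = -84/9 = -28/3
  a_4 = (3 - 8)(-28/3) / 4^2 = (140/3)/16 = 35/12
  a_5 = (4 - 8)(35/12) / 5^2 = (-35/3)/25 = -7/15
  a_6 = (5 - 8)(-7/15) / 6^2 = (7/5)/36 = 7/180
  a_7 = (6 - 8)(7/180) / 7^2 = (-7/90)/49 = -1/630
  a_8 = (7 - 8)(-1/630) / 8^2 = (1/630)/64 = 1/40320
Hence L_8(x) = x^8/40320 - x^7/630 + 7 x^6/180 - 7 x^5/15 + 35 x^4/12 - 28 x^3/3 + 14 x^2 - 8 x + 1.

L_8(x); series = x^8/40320 - x^7/630 + 7 x^6/180 - 7 x^5/15 + 35 x^4/12 - 28 x^3/3 + 14 x^2 - 8 x + 1


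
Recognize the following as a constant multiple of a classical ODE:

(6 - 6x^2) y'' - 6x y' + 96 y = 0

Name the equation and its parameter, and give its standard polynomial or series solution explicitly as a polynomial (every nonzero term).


All three coefficients share the factor 6; dividing through by 6 gives  (1 - x^2) y'' - x y' + 16 y = 0.
This matches the Chebyshev equation (1 - x^2) y'' - x y' + n^2 y = 0 (note the -x y' term, not -2x y') with n^2 = 16, so n = 4; the polynomial solution is T_4(x).
With y = sum_k a_k x^k, matching x^k gives (k+2)(k+1) a_{k+2} = (k^2 - n^2) a_k = (k - 4)(k + 4) a_k. The right side vanishes at k = 4, so the series with the parity of 4 terminates at degree 4.
Standard normalization: leading coefficient of T_n is 2^(n-1), so a_4 = 2^3 = 8. Work downward with a_k = (k+1)(k+2) a_{k+2} / ((k - 4)(k + 4)):
  a_2 = (3)(4)(8) / ((2 - 4)(2 + 4)) = 96/(-12) = -8
  a_0 = (1)(2)(-8) / ((0 - 4)(0 + 4)) = -16/(-16) = 1
Hence T_4(x) = 8 x^4 - 8 x^2 + 1.

T_4(x); series = 8 x^4 - 8 x^2 + 1


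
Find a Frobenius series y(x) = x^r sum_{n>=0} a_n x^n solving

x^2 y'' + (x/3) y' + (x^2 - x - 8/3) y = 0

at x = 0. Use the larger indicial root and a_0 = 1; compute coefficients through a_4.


Write in Frobenius form y'' + (p(x)/x) y' + (q(x)/x^2) y = 0:
  p(x) = 1/3,  q(x) = x^2 - x - 8/3.
Indicial equation: r(r-1) + (1/3) r + (-8/3) = 0 -> roots r_1 = 2, r_2 = -4/3.
Take r = r_1 = 2. Let y(x) = x^r sum_{n>=0} a_n x^n with a_0 = 1.
Substitute y = x^r sum a_n x^n and match x^{r+n}. The recurrence is
  D(n) a_n - 1 a_{n-1} + 1 a_{n-2} = 0,  where D(n) = (r+n)(r+n-1) + (1/3)(r+n) + (-8/3).
  a_n = [1 a_{n-1} - 1 a_{n-2}] / D(n).
Since the indicial polynomial factors as (r - r_1)(r - r_2), D(n) = (r_1 + n - r_1)(r_1 + n - r_2) = n(n + 10/3).
Evaluating step by step (a_0 = 1):
  n = 1: D(1) = 1(1 + 10/3) = 13/3; numerator = 1(1) = 1; a_1 = (1)/(13/3) = 3/13
  n = 2: D(2) = 2(2 + 10/3) = 32/3; numerator = 1(3/13) - 1(1) = -10/13; a_2 = (-10/13)/(32/3) = -15/208
  n = 3: D(3) = 3(3 + 10/3) = 19; numerator = 1(-15/208) - 1(3/13) = -63/208; a_3 = (-63/208)/(19) = -63/3952
  n = 4: D(4) = 4(4 + 10/3) = 88/3; numerator = 1(-63/3952) - 1(-15/208) = 111/1976; a_4 = (111/1976)/(88/3) = 333/173888

r = 2; a_0 = 1; a_1 = 3/13; a_2 = -15/208; a_3 = -63/3952; a_4 = 333/173888


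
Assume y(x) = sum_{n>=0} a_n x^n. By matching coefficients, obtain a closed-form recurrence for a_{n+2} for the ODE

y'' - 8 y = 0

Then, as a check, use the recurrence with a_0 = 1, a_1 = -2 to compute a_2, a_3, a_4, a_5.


Substitute y = sum_n a_n x^n into y'' + (const) y = 0.
y''(x) = sum_{n>=0} (n+2)(n+1) a_{n+2} x^n.
The ODE becomes sum_n [(n+2)(n+1) a_{n+2} - 8 a_n] x^n = 0.
Setting each coefficient to zero gives the recurrence:
  (n+2)(n+1) a_{n+2} - 8 a_n = 0,
  a_{n+2} = 8 / ((n+1)(n+2)) a_n.

Check with a_0 = 1, a_1 = -2 (apply the recurrence for n = 0, 1, 2, 3): a_0 = 1, a_1 = -2, a_2 = 4, a_3 = -8/3, a_4 = 8/3, a_5 = -16/15.

a_{n+2} = 8/((n+1)(n+2)) * a_n; check: a_0 = 1, a_1 = -2, a_2 = 4, a_3 = -8/3, a_4 = 8/3, a_5 = -16/15


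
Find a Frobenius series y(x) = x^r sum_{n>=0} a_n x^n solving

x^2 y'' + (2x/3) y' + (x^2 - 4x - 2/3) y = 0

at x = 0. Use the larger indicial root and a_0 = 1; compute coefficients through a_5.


Write in Frobenius form y'' + (p(x)/x) y' + (q(x)/x^2) y = 0:
  p(x) = 2/3,  q(x) = x^2 - 4x - 2/3.
Indicial equation: r(r-1) + (2/3) r + (-2/3) = 0 -> roots r_1 = 1, r_2 = -2/3.
Take r = r_1 = 1. Let y(x) = x^r sum_{n>=0} a_n x^n with a_0 = 1.
Substitute y = x^r sum a_n x^n and match x^{r+n}. The recurrence is
  D(n) a_n - 4 a_{n-1} + 1 a_{n-2} = 0,  where D(n) = (r+n)(r+n-1) + (2/3)(r+n) + (-2/3).
  a_n = [4 a_{n-1} - 1 a_{n-2}] / D(n).
Since the indicial polynomial factors as (r - r_1)(r - r_2), D(n) = (r_1 + n - r_1)(r_1 + n - r_2) = n(n + 5/3).
Evaluating step by step (a_0 = 1):
  n = 1: D(1) = 1(1 + 5/3) = 8/3; numerator = 4(1) = 4; a_1 = (4)/(8/3) = 3/2
  n = 2: D(2) = 2(2 + 5/3) = 22/3; numerator = 4(3/2) - 1(1) = 5; a_2 = (5)/(22/3) = 15/22
  n = 3: D(3) = 3(3 + 5/3) = 14; numerator = 4(15/22) - 1(3/2) = 27/22; a_3 = (27/22)/(14) = 27/308
  n = 4: D(4) = 4(4 + 5/3) = 68/3; numerator = 4(27/308) - 1(15/22) = -51/154; a_4 = (-51/154)/(68/3) = -9/616
  n = 5: D(5) = 5(5 + 5/3) = 100/3; numerator = 4(-9/616) - 1(27/308) = -45/308; a_5 = (-45/308)/(100/3) = -27/6160

r = 1; a_0 = 1; a_1 = 3/2; a_2 = 15/22; a_3 = 27/308; a_4 = -9/616; a_5 = -27/6160


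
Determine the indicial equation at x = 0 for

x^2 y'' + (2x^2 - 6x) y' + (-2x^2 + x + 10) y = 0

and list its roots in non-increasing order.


Divide by x^2 to reach normal form y'' + P_1(x) y' + P_2(x) y = 0 with P_1(x) = 2 - 6/x and P_2(x) = -2 + 1/x + 10/x^2.
x = 0 is a singular point because the y'-coefficient 2 - 6/x has a pole at x = 0 and the y-coefficient -2 + 1/x + 10/x^2 has a pole at x = 0.
It is a regular singular point because x P_1(x) = p(x) = 2x - 6 and x^2 P_2(x) = q(x) = -2x^2 + x + 10 are polynomials, hence analytic at x = 0.
p(0) = -6,  q(0) = 10.
Indicial equation: r(r-1) + p(0) r + q(0) = 0, i.e. r^2 + (p(0) - 1) r + q(0) = 0, i.e. r^2 - 7 r + 10 = 0.
Discriminant: (-7)^2 - 4(10) = 9, so r = (7 ± 3)/2.
Solving: r_1 = 5, r_2 = 2.

indicial: r^2 - 7 r + 10 = 0; roots r_1 = 5, r_2 = 2


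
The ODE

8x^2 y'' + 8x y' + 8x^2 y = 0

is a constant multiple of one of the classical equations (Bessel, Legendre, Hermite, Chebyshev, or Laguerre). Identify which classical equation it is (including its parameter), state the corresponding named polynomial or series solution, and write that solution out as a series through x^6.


All three coefficients share the factor 8; dividing through by 8 gives  x^2 y'' + x y' + x^2 y = 0.
This matches the Bessel equation x^2 y'' + x y' + (x^2 - nu^2) y = 0 with nu^2 = 0, so nu = 0; the solution bounded at x = 0 is J_0(x).
Frobenius at x = 0: indicial roots ±nu; for r = nu the recurrence k(k + 2nu) c_k = -c_{k-2} gives the standard series J_nu(x) = sum_{k>=0} (-1)^k / (k! (k+nu)!) (x/2)^(2k+nu). Evaluate the first 4 terms:
  k = 0: (-1)^0 / (0! * 0! * 2^0) x^0 = 1/(1*1*1) x^0 = (1) x^0
  k = 1: (-1)^1 / (1! * 1! * 2^2) x^2 = -1/(1*1*4) x^2 = (-1/4) x^2
  k = 2: (-1)^2 / (2! * 2! * 2^4) x^4 = 1/(2*2*16) x^4 = (1/64) x^4
  k = 3: (-1)^3 / (3! * 3! * 2^6) x^6 = -1/(6*6*64) x^6 = (-1/2304) x^6
Hence J_0(x) = -x^6/2304 + x^4/64 - x^2/4 + 1 + ....

J_0(x); series = -x^6/2304 + x^4/64 - x^2/4 + 1


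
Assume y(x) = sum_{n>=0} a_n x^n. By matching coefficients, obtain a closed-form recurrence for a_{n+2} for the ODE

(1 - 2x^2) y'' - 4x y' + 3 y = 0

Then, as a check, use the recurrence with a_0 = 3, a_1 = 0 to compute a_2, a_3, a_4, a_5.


Substitute y = sum_n a_n x^n.
(1 - 2 x^2) y'' contributes (n+2)(n+1) a_{n+2} - 2 n(n-1) a_n at x^n.
-4 x y'(x) contributes -4 n a_n at x^n.
3 y(x) contributes 3 a_n at x^n.
Matching x^n: (n+2)(n+1) a_{n+2} + (-2 n(n-1) - 4 n + 3) a_n = 0.
Thus a_{n+2} = (2 n(n-1) + 4 n - 3) / ((n+1)(n+2)) * a_n.

Check with a_0 = 3, a_1 = 0 (apply the recurrence for n = 0, 1, 2, 3): a_0 = 3, a_1 = 0, a_2 = -9/2, a_3 = 0, a_4 = -27/8, a_5 = 0.

a_(n+2) = (2 n(n-1) + 4 n - 3) / ((n+1)(n+2)) * a_n; check: a_0 = 3, a_1 = 0, a_2 = -9/2, a_3 = 0, a_4 = -27/8, a_5 = 0


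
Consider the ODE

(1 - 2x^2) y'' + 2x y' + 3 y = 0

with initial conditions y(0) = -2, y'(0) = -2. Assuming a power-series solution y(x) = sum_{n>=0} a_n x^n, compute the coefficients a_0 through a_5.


Ansatz: y(x) = sum_{n>=0} a_n x^n, so y'(x) = sum_{n>=1} n a_n x^(n-1) and y''(x) = sum_{n>=2} n(n-1) a_n x^(n-2).
Substitute into P(x) y'' + Q(x) y' + R(x) y = 0 with P(x) = 1 - 2x^2, Q(x) = 2x, R(x) = 3, and match powers of x.
Initial conditions: a_0 = -2, a_1 = -2.
Setting the coefficient of each power of x to zero and solving order by order (substituting the coefficients already found):
  x^0: 2 a_2 + 3 a_0 = 0  ->  2 a_2 = -3 a_0 = 6  ->  a_2 = 3
  x^1: 6 a_3 + 5 a_1 = 0  ->  6 a_3 = -5 a_1 = 10  ->  a_3 = 5/3
  x^2: 12 a_4 + 3 a_2 = 0  ->  12 a_4 = -3 a_2 = -9  ->  a_4 = -3/4
  x^3: 20 a_5 - 3 a_3 = 0  ->  20 a_5 = 3 a_3 = 5  ->  a_5 = 1/4
Truncated series: y(x) = -2 - 2 x + 3 x^2 + (5/3) x^3 - (3/4) x^4 + (1/4) x^5 + O(x^6).

a_0 = -2; a_1 = -2; a_2 = 3; a_3 = 5/3; a_4 = -3/4; a_5 = 1/4


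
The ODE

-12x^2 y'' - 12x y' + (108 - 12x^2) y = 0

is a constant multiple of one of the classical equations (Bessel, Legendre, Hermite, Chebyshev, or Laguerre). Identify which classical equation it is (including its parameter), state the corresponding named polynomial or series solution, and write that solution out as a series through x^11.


All three coefficients share the factor -12; dividing through by -12 gives  x^2 y'' + x y' + (x^2 - 9) y = 0.
This matches the Bessel equation x^2 y'' + x y' + (x^2 - nu^2) y = 0 with nu^2 = 9, so nu = 3; the solution bounded at x = 0 is J_3(x).
Frobenius at x = 0: indicial roots ±nu; for r = nu the recurrence k(k + 2nu) c_k = -c_{k-2} gives the standard series J_nu(x) = sum_{k>=0} (-1)^k / (k! (k+nu)!) (x/2)^(2k+nu). Evaluate the first 5 terms:
  k = 0: (-1)^0 / (0! * 3! * 2^3) x^3 = 1/(1*6*8) x^3 = (1/48) x^3
  k = 1: (-1)^1 / (1! * 4! * 2^5) x^5 = -1/(1*24*32) x^5 = (-1/768) x^5
  k = 2: (-1)^2 / (2! * 5! * 2^7) x^7 = 1/(2*120*128) x^7 = (1/30720) x^7
  k = 3: (-1)^3 / (3! * 6! * 2^9) x^9 = -1/(6*720*512) x^9 = (-1/2211840) x^9
  k = 4: (-1)^4 / (4! * 7! * 2^11) x^11 = 1/(24*5040*2048) x^11 = (1/247726080) x^11
Hence J_3(x) = x^11/247726080 - x^9/2211840 + x^7/30720 - x^5/768 + x^3/48 + ....

J_3(x); series = x^11/247726080 - x^9/2211840 + x^7/30720 - x^5/768 + x^3/48


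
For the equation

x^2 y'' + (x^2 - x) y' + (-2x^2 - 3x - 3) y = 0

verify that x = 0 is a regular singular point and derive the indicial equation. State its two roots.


Divide by x^2 to reach normal form y'' + P_1(x) y' + P_2(x) y = 0 with P_1(x) = 1 - 1/x and P_2(x) = -2 - 3/x - 3/x^2.
x = 0 is a singular point because the y'-coefficient 1 - 1/x has a pole at x = 0 and the y-coefficient -2 - 3/x - 3/x^2 has a pole at x = 0.
It is a regular singular point because x P_1(x) = p(x) = x - 1 and x^2 P_2(x) = q(x) = -2x^2 - 3x - 3 are polynomials, hence analytic at x = 0.
p(0) = -1,  q(0) = -3.
Indicial equation: r(r-1) + p(0) r + q(0) = 0, i.e. r^2 + (p(0) - 1) r + q(0) = 0, i.e. r^2 - 2 r - 3 = 0.
Discriminant: (-2)^2 - 4(-3) = 16, so r = (2 ± 4)/2.
Solving: r_1 = 3, r_2 = -1.

indicial: r^2 - 2 r - 3 = 0; roots r_1 = 3, r_2 = -1


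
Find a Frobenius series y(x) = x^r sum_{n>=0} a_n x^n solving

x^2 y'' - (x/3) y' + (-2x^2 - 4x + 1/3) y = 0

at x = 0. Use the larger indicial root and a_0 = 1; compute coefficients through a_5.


Write in Frobenius form y'' + (p(x)/x) y' + (q(x)/x^2) y = 0:
  p(x) = -1/3,  q(x) = -2x^2 - 4x + 1/3.
Indicial equation: r(r-1) + (-1/3) r + (1/3) = 0 -> roots r_1 = 1, r_2 = 1/3.
Take r = r_1 = 1. Let y(x) = x^r sum_{n>=0} a_n x^n with a_0 = 1.
Substitute y = x^r sum a_n x^n and match x^{r+n}. The recurrence is
  D(n) a_n - 4 a_{n-1} - 2 a_{n-2} = 0,  where D(n) = (r+n)(r+n-1) + (-1/3)(r+n) + (1/3).
  a_n = [4 a_{n-1} + 2 a_{n-2}] / D(n).
Since the indicial polynomial factors as (r - r_1)(r - r_2), D(n) = (r_1 + n - r_1)(r_1 + n - r_2) = n(n + 2/3).
Evaluating step by step (a_0 = 1):
  n = 1: D(1) = 1(1 + 2/3) = 5/3; numerator = 4(1) = 4; a_1 = (4)/(5/3) = 12/5
  n = 2: D(2) = 2(2 + 2/3) = 16/3; numerator = 4(12/5) + 2(1) = 58/5; a_2 = (58/5)/(16/3) = 87/40
  n = 3: D(3) = 3(3 + 2/3) = 11; numerator = 4(87/40) + 2(12/5) = 27/2; a_3 = (27/2)/(11) = 27/22
  n = 4: D(4) = 4(4 + 2/3) = 56/3; numerator = 4(27/22) + 2(87/40) = 2037/220; a_4 = (2037/220)/(56/3) = 873/1760
  n = 5: D(5) = 5(5 + 2/3) = 85/3; numerator = 4(873/1760) + 2(27/22) = 1953/440; a_5 = (1953/440)/(85/3) = 5859/37400

r = 1; a_0 = 1; a_1 = 12/5; a_2 = 87/40; a_3 = 27/22; a_4 = 873/1760; a_5 = 5859/37400


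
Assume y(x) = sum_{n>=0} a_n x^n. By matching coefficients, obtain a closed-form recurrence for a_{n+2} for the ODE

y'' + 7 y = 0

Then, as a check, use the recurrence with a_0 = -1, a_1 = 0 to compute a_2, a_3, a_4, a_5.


Substitute y = sum_n a_n x^n into y'' + (const) y = 0.
y''(x) = sum_{n>=0} (n+2)(n+1) a_{n+2} x^n.
The ODE becomes sum_n [(n+2)(n+1) a_{n+2} + 7 a_n] x^n = 0.
Setting each coefficient to zero gives the recurrence:
  (n+2)(n+1) a_{n+2} + 7 a_n = 0,
  a_{n+2} = -7 / ((n+1)(n+2)) a_n.

Check with a_0 = -1, a_1 = 0 (apply the recurrence for n = 0, 1, 2, 3): a_0 = -1, a_1 = 0, a_2 = 7/2, a_3 = 0, a_4 = -49/24, a_5 = 0.

a_{n+2} = -7/((n+1)(n+2)) * a_n; check: a_0 = -1, a_1 = 0, a_2 = 7/2, a_3 = 0, a_4 = -49/24, a_5 = 0


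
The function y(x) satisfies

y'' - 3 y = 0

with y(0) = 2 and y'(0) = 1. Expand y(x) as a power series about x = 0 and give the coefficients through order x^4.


Ansatz: y(x) = sum_{n>=0} a_n x^n, so y'(x) = sum_{n>=1} n a_n x^(n-1) and y''(x) = sum_{n>=2} n(n-1) a_n x^(n-2).
Substitute into P(x) y'' + Q(x) y' + R(x) y = 0 with P(x) = 1, Q(x) = 0, R(x) = -3, and match powers of x.
Initial conditions: a_0 = 2, a_1 = 1.
Setting the coefficient of each power of x to zero and solving order by order (substituting the coefficients already found):
  x^0: 2 a_2 - 3 a_0 = 0  ->  2 a_2 = 3 a_0 = 6  ->  a_2 = 3
  x^1: 6 a_3 - 3 a_1 = 0  ->  6 a_3 = 3 a_1 = 3  ->  a_3 = 1/2
  x^2: 12 a_4 - 3 a_2 = 0  ->  12 a_4 = 3 a_2 = 9  ->  a_4 = 3/4
Truncated series: y(x) = 2 + x + 3 x^2 + (1/2) x^3 + (3/4) x^4 + O(x^5).

a_0 = 2; a_1 = 1; a_2 = 3; a_3 = 1/2; a_4 = 3/4


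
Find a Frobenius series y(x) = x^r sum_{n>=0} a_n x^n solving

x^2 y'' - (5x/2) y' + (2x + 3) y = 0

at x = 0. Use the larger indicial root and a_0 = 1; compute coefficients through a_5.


Write in Frobenius form y'' + (p(x)/x) y' + (q(x)/x^2) y = 0:
  p(x) = -5/2,  q(x) = 2x + 3.
Indicial equation: r(r-1) + (-5/2) r + (3) = 0 -> roots r_1 = 2, r_2 = 3/2.
Take r = r_1 = 2. Let y(x) = x^r sum_{n>=0} a_n x^n with a_0 = 1.
Substitute y = x^r sum a_n x^n and match x^{r+n}. The recurrence is
  D(n) a_n + 2 a_{n-1} = 0,  where D(n) = (r+n)(r+n-1) + (-5/2)(r+n) + (3).
  a_n = -2 / D(n) * a_{n-1}.
Since the indicial polynomial factors as (r - r_1)(r - r_2), D(n) = (r_1 + n - r_1)(r_1 + n - r_2) = n(n + 1/2).
Evaluating step by step (a_0 = 1):
  n = 1: D(1) = 1(1 + 1/2) = 3/2; numerator = -2(1) = -2; a_1 = (-2)/(3/2) = -4/3
  n = 2: D(2) = 2(2 + 1/2) = 5; numerator = -2(-4/3) = 8/3; a_2 = (8/3)/(5) = 8/15
  n = 3: D(3) = 3(3 + 1/2) = 21/2; numerator = -2(8/15) = -16/15; a_3 = (-16/15)/(21/2) = -32/315
  n = 4: D(4) = 4(4 + 1/2) = 18; numerator = -2(-32/315) = 64/315; a_4 = (64/315)/(18) = 32/2835
  n = 5: D(5) = 5(5 + 1/2) = 55/2; numerator = -2(32/2835) = -64/2835; a_5 = (-64/2835)/(55/2) = -128/155925

r = 2; a_0 = 1; a_1 = -4/3; a_2 = 8/15; a_3 = -32/315; a_4 = 32/2835; a_5 = -128/155925


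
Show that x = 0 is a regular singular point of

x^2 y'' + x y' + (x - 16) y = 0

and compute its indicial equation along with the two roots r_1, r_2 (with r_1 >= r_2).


Divide by x^2 to reach normal form y'' + P_1(x) y' + P_2(x) y = 0 with P_1(x) = 1/x and P_2(x) = 1/x - 16/x^2.
x = 0 is a singular point because the y'-coefficient 1/x has a pole at x = 0 and the y-coefficient 1/x - 16/x^2 has a pole at x = 0.
It is a regular singular point because x P_1(x) = p(x) = 1 and x^2 P_2(x) = q(x) = x - 16 are polynomials, hence analytic at x = 0.
p(0) = 1,  q(0) = -16.
Indicial equation: r(r-1) + p(0) r + q(0) = 0, i.e. r^2 + (p(0) - 1) r + q(0) = 0, i.e. r^2 - 16 = 0.
Discriminant: (0)^2 - 4(-16) = 64, so r = (0 ± 8)/2.
Solving: r_1 = 4, r_2 = -4.

indicial: r^2 - 16 = 0; roots r_1 = 4, r_2 = -4
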